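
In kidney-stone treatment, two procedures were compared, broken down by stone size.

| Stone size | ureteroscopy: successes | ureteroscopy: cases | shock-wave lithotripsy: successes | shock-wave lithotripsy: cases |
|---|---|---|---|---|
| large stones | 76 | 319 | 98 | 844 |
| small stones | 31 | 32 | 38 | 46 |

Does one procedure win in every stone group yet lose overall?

Large stones: ureteroscopy 76/319 = 23.8%, shock-wave lithotripsy 98/844 = 11.6% → ureteroscopy
Small stones: ureteroscopy 31/32 = 96.9%, shock-wave lithotripsy 38/46 = 82.6% → ureteroscopy
Overall: ureteroscopy 107/351 = 30.5%, shock-wave lithotripsy 136/890 = 15.3% → ureteroscopy
Ureteroscopy wins overall and in every stone group — no reversal.

No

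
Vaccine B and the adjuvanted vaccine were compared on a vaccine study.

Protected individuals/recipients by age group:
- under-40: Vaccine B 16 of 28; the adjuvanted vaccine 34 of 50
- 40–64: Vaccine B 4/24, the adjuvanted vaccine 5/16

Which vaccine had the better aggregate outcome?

Under-40: Vaccine B 16/28 = 57.1%, the adjuvanted vaccine 34/50 = 68.0% → the adjuvanted vaccine
40–64: Vaccine B 4/24 = 16.7%, the adjuvanted vaccine 5/16 = 31.2% → the adjuvanted vaccine
Overall: Vaccine B 20/52 = 38.5%, the adjuvanted vaccine 39/66 = 59.1% → the adjuvanted vaccine

the adjuvanted vaccine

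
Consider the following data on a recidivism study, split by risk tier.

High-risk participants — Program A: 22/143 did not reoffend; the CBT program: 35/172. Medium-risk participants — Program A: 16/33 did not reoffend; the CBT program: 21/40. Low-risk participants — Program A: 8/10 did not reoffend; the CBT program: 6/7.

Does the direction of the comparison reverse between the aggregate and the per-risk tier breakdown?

High-risk: Program A 22/143 = 15.4%, the CBT program 35/172 = 20.3% → the CBT program
Medium-risk: Program A 16/33 = 48.5%, the CBT program 21/40 = 52.5% → the CBT program
Low-risk: Program A 8/10 = 80.0%, the CBT program 6/7 = 85.7% → the CBT program
Overall: Program A 46/186 = 24.7%, the CBT program 62/219 = 28.3% → the CBT program
The CBT program wins overall and in every risk group — no reversal.

No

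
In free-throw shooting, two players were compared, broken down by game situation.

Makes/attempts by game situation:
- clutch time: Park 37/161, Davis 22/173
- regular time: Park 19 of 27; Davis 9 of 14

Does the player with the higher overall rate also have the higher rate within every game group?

Yes

Clutch time: Park 37/161 = 23.0%, Davis 22/173 = 12.7% → Park
Regular time: Park 19/27 = 70.4%, Davis 9/14 = 64.3% → Park
Overall: Park 56/188 = 29.8%, Davis 31/187 = 16.6% → Park
Park wins overall and in every game group — no reversal.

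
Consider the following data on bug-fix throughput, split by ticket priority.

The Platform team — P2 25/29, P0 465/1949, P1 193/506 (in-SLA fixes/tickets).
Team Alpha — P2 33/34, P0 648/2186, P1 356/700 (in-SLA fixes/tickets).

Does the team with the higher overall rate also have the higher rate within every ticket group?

P2: the Platform team 25/29 = 86.2%, Team Alpha 33/34 = 97.1% → Team Alpha
P0: the Platform team 465/1949 = 23.9%, Team Alpha 648/2186 = 29.6% → Team Alpha
P1: the Platform team 193/506 = 38.1%, Team Alpha 356/700 = 50.9% → Team Alpha
Overall: the Platform team 683/2484 = 27.5%, Team Alpha 1037/2920 = 35.5% → Team Alpha
Team Alpha wins overall and in every ticket group — no reversal.

Yes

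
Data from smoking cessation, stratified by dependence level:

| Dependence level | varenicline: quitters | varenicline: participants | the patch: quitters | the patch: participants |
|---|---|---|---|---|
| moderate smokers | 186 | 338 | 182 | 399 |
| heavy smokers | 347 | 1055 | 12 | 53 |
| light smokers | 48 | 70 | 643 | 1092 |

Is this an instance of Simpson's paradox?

Yes

Moderate smokers: varenicline 186/338 = 55.0%, the patch 182/399 = 45.6% → varenicline
Heavy smokers: varenicline 347/1055 = 32.9%, the patch 12/53 = 22.6% → varenicline
Light smokers: varenicline 48/70 = 68.6%, the patch 643/1092 = 58.9% → varenicline
Overall: varenicline 581/1463 = 39.7%, the patch 837/1544 = 54.2% → the patch
Varenicline wins each dependence group but the patch wins overall — the comparison reverses. Varenicline's participants skew toward heavy smokers, which has a lower base rate.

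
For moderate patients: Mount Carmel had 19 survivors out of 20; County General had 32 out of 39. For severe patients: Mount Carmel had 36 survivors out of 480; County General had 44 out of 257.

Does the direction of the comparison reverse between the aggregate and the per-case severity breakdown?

Moderate: Mount Carmel 19/20 = 95.0%, County General 32/39 = 82.1% → Mount Carmel
Severe: Mount Carmel 36/480 = 7.5%, County General 44/257 = 17.1% → County General
Overall: Mount Carmel 55/500 = 11.0%, County General 76/296 = 25.7% → County General
Neither sweeps: Mount Carmel wins 1 of 2 groups, County General wins 1. County General wins overall but not every group — no Simpson reversal.

No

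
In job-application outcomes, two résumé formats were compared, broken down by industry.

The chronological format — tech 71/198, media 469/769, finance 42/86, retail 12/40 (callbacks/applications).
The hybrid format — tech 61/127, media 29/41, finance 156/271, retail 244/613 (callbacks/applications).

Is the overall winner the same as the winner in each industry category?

Tech: the chronological format 71/198 = 35.9%, the hybrid format 61/127 = 48.0% → the hybrid format
Media: the chronological format 469/769 = 61.0%, the hybrid format 29/41 = 70.7% → the hybrid format
Finance: the chronological format 42/86 = 48.8%, the hybrid format 156/271 = 57.6% → the hybrid format
Retail: the chronological format 12/40 = 30.0%, the hybrid format 244/613 = 39.8% → the hybrid format
Overall: the chronological format 594/1093 = 54.3%, the hybrid format 490/1052 = 46.6% → the chronological format
The hybrid format wins each industry group but the chronological format wins overall — the comparison reverses. The hybrid format's applications skew toward retail, which has a lower base rate.

No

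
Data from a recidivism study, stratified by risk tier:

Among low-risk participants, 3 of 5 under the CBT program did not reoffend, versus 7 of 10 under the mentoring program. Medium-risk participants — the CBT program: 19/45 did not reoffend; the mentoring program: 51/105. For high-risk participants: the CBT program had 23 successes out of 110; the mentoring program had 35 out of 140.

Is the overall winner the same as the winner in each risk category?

Low-risk: the CBT program 3/5 = 60.0%, the mentoring program 7/10 = 70.0% → the mentoring program
Medium-risk: the CBT program 19/45 = 42.2%, the mentoring program 51/105 = 48.6% → the mentoring program
High-risk: the CBT program 23/110 = 20.9%, the mentoring program 35/140 = 25.0% → the mentoring program
Overall: the CBT program 45/160 = 28.1%, the mentoring program 93/255 = 36.5% → the mentoring program
The mentoring program wins overall and in every risk group — no reversal.

Yes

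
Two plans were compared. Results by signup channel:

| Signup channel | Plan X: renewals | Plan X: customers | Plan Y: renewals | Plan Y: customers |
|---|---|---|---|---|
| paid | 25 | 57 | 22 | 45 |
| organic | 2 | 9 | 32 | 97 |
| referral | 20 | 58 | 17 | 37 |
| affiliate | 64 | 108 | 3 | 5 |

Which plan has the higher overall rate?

Plan X

Paid: Plan X 25/57 = 43.9%, Plan Y 22/45 = 48.9% → Plan Y
Organic: Plan X 2/9 = 22.2%, Plan Y 32/97 = 33.0% → Plan Y
Referral: Plan X 20/58 = 34.5%, Plan Y 17/37 = 45.9% → Plan Y
Affiliate: Plan X 64/108 = 59.3%, Plan Y 3/5 = 60.0% → Plan Y
Overall: Plan X 111/232 = 47.8%, Plan Y 74/184 = 40.2% → Plan X
(Plan Y wins every signup group but Plan X wins overall — Plan Y's customers skew toward the low-rate organic group.)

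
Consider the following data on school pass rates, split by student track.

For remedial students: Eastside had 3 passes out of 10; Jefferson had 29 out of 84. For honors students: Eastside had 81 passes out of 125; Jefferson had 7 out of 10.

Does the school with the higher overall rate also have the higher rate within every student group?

No

Remedial: Eastside 3/10 = 30.0%, Jefferson 29/84 = 34.5% → Jefferson
Honors: Eastside 81/125 = 64.8%, Jefferson 7/10 = 70.0% → Jefferson
Overall: Eastside 84/135 = 62.2%, Jefferson 36/94 = 38.3% → Eastside
Jefferson wins each student group but Eastside wins overall — the comparison reverses. Jefferson's students skew toward remedial, which has a lower base rate.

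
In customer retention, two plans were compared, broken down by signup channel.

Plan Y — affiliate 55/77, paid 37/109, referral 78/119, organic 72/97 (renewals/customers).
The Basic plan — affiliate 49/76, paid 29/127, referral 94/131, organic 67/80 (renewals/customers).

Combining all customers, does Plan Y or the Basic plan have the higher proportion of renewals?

Plan Y

Affiliate: Plan Y 55/77 = 71.4%, the Basic plan 49/76 = 64.5% → Plan Y
Paid: Plan Y 37/109 = 33.9%, the Basic plan 29/127 = 22.8% → Plan Y
Referral: Plan Y 78/119 = 65.5%, the Basic plan 94/131 = 71.8% → the Basic plan
Organic: Plan Y 72/97 = 74.2%, the Basic plan 67/80 = 83.8% → the Basic plan
Overall: Plan Y 242/402 = 60.2%, the Basic plan 239/414 = 57.7% → Plan Y
(Neither sweeps every signup group, but Plan Y has the higher pooled rate.)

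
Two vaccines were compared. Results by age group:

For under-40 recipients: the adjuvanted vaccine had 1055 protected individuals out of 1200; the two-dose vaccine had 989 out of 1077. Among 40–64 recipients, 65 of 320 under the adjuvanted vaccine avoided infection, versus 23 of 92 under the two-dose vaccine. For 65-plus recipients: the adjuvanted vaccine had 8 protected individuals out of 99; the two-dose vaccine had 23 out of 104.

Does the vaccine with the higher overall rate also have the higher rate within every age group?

Yes

Under-40: the adjuvanted vaccine 1055/1200 = 87.9%, the two-dose vaccine 989/1077 = 91.8% → the two-dose vaccine
40–64: the adjuvanted vaccine 65/320 = 20.3%, the two-dose vaccine 23/92 = 25.0% → the two-dose vaccine
65-plus: the adjuvanted vaccine 8/99 = 8.1%, the two-dose vaccine 23/104 = 22.1% → the two-dose vaccine
Overall: the adjuvanted vaccine 1128/1619 = 69.7%, the two-dose vaccine 1035/1273 = 81.3% → the two-dose vaccine
The two-dose vaccine wins overall and in every age group — no reversal.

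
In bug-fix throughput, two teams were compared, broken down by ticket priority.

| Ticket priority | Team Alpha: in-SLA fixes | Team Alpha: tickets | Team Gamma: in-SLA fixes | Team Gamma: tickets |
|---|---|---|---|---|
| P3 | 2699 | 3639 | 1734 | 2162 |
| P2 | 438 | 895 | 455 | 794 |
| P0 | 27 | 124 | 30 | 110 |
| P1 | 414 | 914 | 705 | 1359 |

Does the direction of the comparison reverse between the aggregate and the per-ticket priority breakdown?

P3: Team Alpha 2699/3639 = 74.2%, Team Gamma 1734/2162 = 80.2% → Team Gamma
P2: Team Alpha 438/895 = 48.9%, Team Gamma 455/794 = 57.3% → Team Gamma
P0: Team Alpha 27/124 = 21.8%, Team Gamma 30/110 = 27.3% → Team Gamma
P1: Team Alpha 414/914 = 45.3%, Team Gamma 705/1359 = 51.9% → Team Gamma
Overall: Team Alpha 3578/5572 = 64.2%, Team Gamma 2924/4425 = 66.1% → Team Gamma
Team Gamma wins overall and in every ticket group — no reversal.

No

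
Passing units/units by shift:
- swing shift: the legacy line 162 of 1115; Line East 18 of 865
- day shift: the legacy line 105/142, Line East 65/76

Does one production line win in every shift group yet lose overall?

No

Swing shift: the legacy line 162/1115 = 14.5%, Line East 18/865 = 2.1% → the legacy line
Day shift: the legacy line 105/142 = 73.9%, Line East 65/76 = 85.5% → Line East
Overall: the legacy line 267/1257 = 21.2%, Line East 83/941 = 8.8% → the legacy line
Neither sweeps: the legacy line wins 1 of 2 groups, Line East wins 1. The legacy line wins overall but not every group — no Simpson reversal.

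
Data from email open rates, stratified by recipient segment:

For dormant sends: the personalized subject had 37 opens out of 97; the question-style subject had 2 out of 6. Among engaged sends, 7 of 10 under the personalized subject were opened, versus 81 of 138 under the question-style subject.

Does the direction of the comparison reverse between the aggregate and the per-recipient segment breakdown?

Yes

Dormant: the personalized subject 37/97 = 38.1%, the question-style subject 2/6 = 33.3% → the personalized subject
Engaged: the personalized subject 7/10 = 70.0%, the question-style subject 81/138 = 58.7% → the personalized subject
Overall: the personalized subject 44/107 = 41.1%, the question-style subject 83/144 = 57.6% → the question-style subject
The personalized subject wins each recipient group but the question-style subject wins overall — the comparison reverses. The personalized subject's sends skew toward dormant, which has a lower base rate.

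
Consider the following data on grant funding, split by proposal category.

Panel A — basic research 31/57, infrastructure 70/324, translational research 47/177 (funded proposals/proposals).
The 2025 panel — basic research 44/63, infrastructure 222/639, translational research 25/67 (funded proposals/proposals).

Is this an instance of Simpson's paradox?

Basic research: Panel A 31/57 = 54.4%, the 2025 panel 44/63 = 69.8% → the 2025 panel
Infrastructure: Panel A 70/324 = 21.6%, the 2025 panel 222/639 = 34.7% → the 2025 panel
Translational research: Panel A 47/177 = 26.6%, the 2025 panel 25/67 = 37.3% → the 2025 panel
Overall: Panel A 148/558 = 26.5%, the 2025 panel 291/769 = 37.8% → the 2025 panel
The 2025 panel wins overall and in every proposal group — no reversal.

No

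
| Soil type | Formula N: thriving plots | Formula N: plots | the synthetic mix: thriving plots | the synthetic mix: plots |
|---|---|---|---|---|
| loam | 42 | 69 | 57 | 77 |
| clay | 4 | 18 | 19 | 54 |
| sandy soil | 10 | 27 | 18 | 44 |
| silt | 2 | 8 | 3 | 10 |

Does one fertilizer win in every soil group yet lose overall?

Loam: Formula N 42/69 = 60.9%, the synthetic mix 57/77 = 74.0% → the synthetic mix
Clay: Formula N 4/18 = 22.2%, the synthetic mix 19/54 = 35.2% → the synthetic mix
Sandy soil: Formula N 10/27 = 37.0%, the synthetic mix 18/44 = 40.9% → the synthetic mix
Silt: Formula N 2/8 = 25.0%, the synthetic mix 3/10 = 30.0% → the synthetic mix
Overall: Formula N 58/122 = 47.5%, the synthetic mix 97/185 = 52.4% → the synthetic mix
The synthetic mix wins overall and in every soil group — no reversal.

No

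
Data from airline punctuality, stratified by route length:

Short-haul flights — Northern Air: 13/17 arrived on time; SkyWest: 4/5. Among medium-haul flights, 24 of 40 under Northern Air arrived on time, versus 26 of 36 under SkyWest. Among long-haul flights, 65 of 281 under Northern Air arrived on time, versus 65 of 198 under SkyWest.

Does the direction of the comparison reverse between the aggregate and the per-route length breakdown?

No

Short-haul: Northern Air 13/17 = 76.5%, SkyWest 4/5 = 80.0% → SkyWest
Medium-haul: Northern Air 24/40 = 60.0%, SkyWest 26/36 = 72.2% → SkyWest
Long-haul: Northern Air 65/281 = 23.1%, SkyWest 65/198 = 32.8% → SkyWest
Overall: Northern Air 102/338 = 30.2%, SkyWest 95/239 = 39.7% → SkyWest
SkyWest wins overall and in every route group — no reversal.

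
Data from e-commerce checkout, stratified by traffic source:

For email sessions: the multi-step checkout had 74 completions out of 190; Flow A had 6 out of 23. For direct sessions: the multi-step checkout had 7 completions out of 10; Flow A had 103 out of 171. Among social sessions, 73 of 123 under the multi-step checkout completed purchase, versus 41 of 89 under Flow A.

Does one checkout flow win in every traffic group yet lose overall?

Email: the multi-step checkout 74/190 = 38.9%, Flow A 6/23 = 26.1% → the multi-step checkout
Direct: the multi-step checkout 7/10 = 70.0%, Flow A 103/171 = 60.2% → the multi-step checkout
Social: the multi-step checkout 73/123 = 59.3%, Flow A 41/89 = 46.1% → the multi-step checkout
Overall: the multi-step checkout 154/323 = 47.7%, Flow A 150/283 = 53.0% → Flow A
The multi-step checkout wins each traffic group but Flow A wins overall — the comparison reverses. The multi-step checkout's sessions skew toward email, which has a lower base rate.

Yes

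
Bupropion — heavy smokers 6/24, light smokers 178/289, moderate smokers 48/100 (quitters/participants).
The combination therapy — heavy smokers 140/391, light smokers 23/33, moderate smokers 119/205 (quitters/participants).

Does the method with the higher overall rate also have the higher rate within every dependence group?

No

Heavy smokers: bupropion 6/24 = 25.0%, the combination therapy 140/391 = 35.8% → the combination therapy
Light smokers: bupropion 178/289 = 61.6%, the combination therapy 23/33 = 69.7% → the combination therapy
Moderate smokers: bupropion 48/100 = 48.0%, the combination therapy 119/205 = 58.0% → the combination therapy
Overall: bupropion 232/413 = 56.2%, the combination therapy 282/629 = 44.8% → bupropion
The combination therapy wins each dependence group but bupropion wins overall — the comparison reverses. The combination therapy's participants skew toward heavy smokers, which has a lower base rate.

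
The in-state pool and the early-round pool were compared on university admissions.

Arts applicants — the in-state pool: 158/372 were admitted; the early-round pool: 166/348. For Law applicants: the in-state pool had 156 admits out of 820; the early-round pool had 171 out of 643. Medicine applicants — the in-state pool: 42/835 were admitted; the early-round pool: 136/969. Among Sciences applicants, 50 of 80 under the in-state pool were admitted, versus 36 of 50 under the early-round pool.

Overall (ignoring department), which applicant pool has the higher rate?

the early-round pool

Arts: the in-state pool 158/372 = 42.5%, the early-round pool 166/348 = 47.7% → the early-round pool
Law: the in-state pool 156/820 = 19.0%, the early-round pool 171/643 = 26.6% → the early-round pool
Medicine: the in-state pool 42/835 = 5.0%, the early-round pool 136/969 = 14.0% → the early-round pool
Sciences: the in-state pool 50/80 = 62.5%, the early-round pool 36/50 = 72.0% → the early-round pool
Overall: the in-state pool 406/2107 = 19.3%, the early-round pool 509/2010 = 25.3% → the early-round pool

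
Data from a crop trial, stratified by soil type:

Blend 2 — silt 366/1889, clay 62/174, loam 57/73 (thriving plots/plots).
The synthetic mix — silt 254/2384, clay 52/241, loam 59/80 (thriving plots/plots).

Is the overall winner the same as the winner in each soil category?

Yes

Silt: Blend 2 366/1889 = 19.4%, the synthetic mix 254/2384 = 10.7% → Blend 2
Clay: Blend 2 62/174 = 35.6%, the synthetic mix 52/241 = 21.6% → Blend 2
Loam: Blend 2 57/73 = 78.1%, the synthetic mix 59/80 = 73.8% → Blend 2
Overall: Blend 2 485/2136 = 22.7%, the synthetic mix 365/2705 = 13.5% → Blend 2
Blend 2 wins overall and in every soil group — no reversal.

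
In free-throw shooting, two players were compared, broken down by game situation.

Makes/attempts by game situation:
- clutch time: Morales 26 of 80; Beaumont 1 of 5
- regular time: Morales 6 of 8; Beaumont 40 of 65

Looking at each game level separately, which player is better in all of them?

Morales

Clutch time: Morales 26/80 = 32.5%, Beaumont 1/5 = 20.0% → Morales
Regular time: Morales 6/8 = 75.0%, Beaumont 40/65 = 61.5% → Morales
Morales has the higher rate in both groups.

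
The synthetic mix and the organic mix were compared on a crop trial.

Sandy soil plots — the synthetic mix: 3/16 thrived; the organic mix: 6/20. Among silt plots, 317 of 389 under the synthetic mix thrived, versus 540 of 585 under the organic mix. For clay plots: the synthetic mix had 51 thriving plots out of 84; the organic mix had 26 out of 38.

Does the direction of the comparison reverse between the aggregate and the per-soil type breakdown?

No

Sandy soil: the synthetic mix 3/16 = 18.8%, the organic mix 6/20 = 30.0% → the organic mix
Silt: the synthetic mix 317/389 = 81.5%, the organic mix 540/585 = 92.3% → the organic mix
Clay: the synthetic mix 51/84 = 60.7%, the organic mix 26/38 = 68.4% → the organic mix
Overall: the synthetic mix 371/489 = 75.9%, the organic mix 572/643 = 89.0% → the organic mix
The organic mix wins overall and in every soil group — no reversal.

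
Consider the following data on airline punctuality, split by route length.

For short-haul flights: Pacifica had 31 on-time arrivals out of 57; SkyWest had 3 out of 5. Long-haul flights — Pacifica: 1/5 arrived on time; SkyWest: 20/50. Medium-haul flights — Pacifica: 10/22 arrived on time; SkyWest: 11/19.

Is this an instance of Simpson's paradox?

Yes

Short-haul: Pacifica 31/57 = 54.4%, SkyWest 3/5 = 60.0% → SkyWest
Long-haul: Pacifica 1/5 = 20.0%, SkyWest 20/50 = 40.0% → SkyWest
Medium-haul: Pacifica 10/22 = 45.5%, SkyWest 11/19 = 57.9% → SkyWest
Overall: Pacifica 42/84 = 50.0%, SkyWest 34/74 = 45.9% → Pacifica
SkyWest wins each route group but Pacifica wins overall — the comparison reverses. SkyWest's flights skew toward long-haul, which has a lower base rate.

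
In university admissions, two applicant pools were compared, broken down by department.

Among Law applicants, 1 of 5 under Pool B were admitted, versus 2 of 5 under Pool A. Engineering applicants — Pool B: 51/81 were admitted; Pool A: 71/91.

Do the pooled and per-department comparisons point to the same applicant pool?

Yes

Law: Pool B 1/5 = 20.0%, Pool A 2/5 = 40.0% → Pool A
Engineering: Pool B 51/81 = 63.0%, Pool A 71/91 = 78.0% → Pool A
Overall: Pool B 52/86 = 60.5%, Pool A 73/96 = 76.0% → Pool A
Pool A wins overall and in every department group — no reversal.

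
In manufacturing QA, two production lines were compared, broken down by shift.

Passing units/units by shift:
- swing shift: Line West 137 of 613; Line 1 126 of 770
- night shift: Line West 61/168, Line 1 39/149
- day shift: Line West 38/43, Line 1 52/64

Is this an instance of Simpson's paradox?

Swing shift: Line West 137/613 = 22.3%, Line 1 126/770 = 16.4% → Line West
Night shift: Line West 61/168 = 36.3%, Line 1 39/149 = 26.2% → Line West
Day shift: Line West 38/43 = 88.4%, Line 1 52/64 = 81.2% → Line West
Overall: Line West 236/824 = 28.6%, Line 1 217/983 = 22.1% → Line West
Line West wins overall and in every shift group — no reversal.

No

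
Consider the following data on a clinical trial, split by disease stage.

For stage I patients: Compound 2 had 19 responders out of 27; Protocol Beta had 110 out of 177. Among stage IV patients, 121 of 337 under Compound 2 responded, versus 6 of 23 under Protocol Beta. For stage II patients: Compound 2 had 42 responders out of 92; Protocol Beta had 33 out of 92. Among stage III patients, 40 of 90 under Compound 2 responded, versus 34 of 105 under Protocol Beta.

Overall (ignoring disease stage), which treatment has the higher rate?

Protocol Beta

Stage I: Compound 2 19/27 = 70.4%, Protocol Beta 110/177 = 62.1% → Compound 2
Stage IV: Compound 2 121/337 = 35.9%, Protocol Beta 6/23 = 26.1% → Compound 2
Stage II: Compound 2 42/92 = 45.7%, Protocol Beta 33/92 = 35.9% → Compound 2
Stage III: Compound 2 40/90 = 44.4%, Protocol Beta 34/105 = 32.4% → Compound 2
Overall: Compound 2 222/546 = 40.7%, Protocol Beta 183/397 = 46.1% → Protocol Beta
(Compound 2 wins every disease group but Protocol Beta wins overall — Compound 2's patients skew toward the low-rate stage IV group.)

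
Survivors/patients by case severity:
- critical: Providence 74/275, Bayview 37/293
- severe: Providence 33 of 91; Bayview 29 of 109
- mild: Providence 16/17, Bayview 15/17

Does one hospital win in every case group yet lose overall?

No

Critical: Providence 74/275 = 26.9%, Bayview 37/293 = 12.6% → Providence
Severe: Providence 33/91 = 36.3%, Bayview 29/109 = 26.6% → Providence
Mild: Providence 16/17 = 94.1%, Bayview 15/17 = 88.2% → Providence
Overall: Providence 123/383 = 32.1%, Bayview 81/419 = 19.3% → Providence
Providence wins overall and in every case group — no reversal.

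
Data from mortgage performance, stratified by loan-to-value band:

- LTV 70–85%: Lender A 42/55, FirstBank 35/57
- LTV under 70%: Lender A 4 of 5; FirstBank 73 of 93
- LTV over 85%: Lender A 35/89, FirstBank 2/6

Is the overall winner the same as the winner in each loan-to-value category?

No

LTV 70–85%: Lender A 42/55 = 76.4%, FirstBank 35/57 = 61.4% → Lender A
LTV under 70%: Lender A 4/5 = 80.0%, FirstBank 73/93 = 78.5% → Lender A
LTV over 85%: Lender A 35/89 = 39.3%, FirstBank 2/6 = 33.3% → Lender A
Overall: Lender A 81/149 = 54.4%, FirstBank 110/156 = 70.5% → FirstBank
Lender A wins each loan-to-value group but FirstBank wins overall — the comparison reverses. Lender A's loans skew toward LTV over 85%, which has a lower base rate.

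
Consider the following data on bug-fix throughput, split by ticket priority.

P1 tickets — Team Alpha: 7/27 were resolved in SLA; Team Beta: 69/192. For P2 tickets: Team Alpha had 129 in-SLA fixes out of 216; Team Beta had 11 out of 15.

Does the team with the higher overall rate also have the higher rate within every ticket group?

P1: Team Alpha 7/27 = 25.9%, Team Beta 69/192 = 35.9% → Team Beta
P2: Team Alpha 129/216 = 59.7%, Team Beta 11/15 = 73.3% → Team Beta
Overall: Team Alpha 136/243 = 56.0%, Team Beta 80/207 = 38.6% → Team Alpha
Team Beta wins each ticket group but Team Alpha wins overall — the comparison reverses. Team Beta's tickets skew toward P1, which has a lower base rate.

No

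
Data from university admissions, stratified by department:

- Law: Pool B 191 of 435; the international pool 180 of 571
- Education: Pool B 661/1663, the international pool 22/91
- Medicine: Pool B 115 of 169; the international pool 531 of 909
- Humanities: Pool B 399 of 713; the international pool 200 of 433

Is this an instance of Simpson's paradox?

Law: Pool B 191/435 = 43.9%, the international pool 180/571 = 31.5% → Pool B
Education: Pool B 661/1663 = 39.7%, the international pool 22/91 = 24.2% → Pool B
Medicine: Pool B 115/169 = 68.0%, the international pool 531/909 = 58.4% → Pool B
Humanities: Pool B 399/713 = 56.0%, the international pool 200/433 = 46.2% → Pool B
Overall: Pool B 1366/2980 = 45.8%, the international pool 933/2004 = 46.6% → the international pool
Pool B wins each department group but the international pool wins overall — the comparison reverses. Pool B's applicants skew toward Education, which has a lower base rate.

Yes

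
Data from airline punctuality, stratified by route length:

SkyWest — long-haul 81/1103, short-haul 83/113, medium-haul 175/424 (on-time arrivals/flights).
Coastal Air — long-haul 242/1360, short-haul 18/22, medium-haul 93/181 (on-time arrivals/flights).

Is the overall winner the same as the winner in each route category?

Long-haul: SkyWest 81/1103 = 7.3%, Coastal Air 242/1360 = 17.8% → Coastal Air
Short-haul: SkyWest 83/113 = 73.5%, Coastal Air 18/22 = 81.8% → Coastal Air
Medium-haul: SkyWest 175/424 = 41.3%, Coastal Air 93/181 = 51.4% → Coastal Air
Overall: SkyWest 339/1640 = 20.7%, Coastal Air 353/1563 = 22.6% → Coastal Air
Coastal Air wins overall and in every route group — no reversal.

Yes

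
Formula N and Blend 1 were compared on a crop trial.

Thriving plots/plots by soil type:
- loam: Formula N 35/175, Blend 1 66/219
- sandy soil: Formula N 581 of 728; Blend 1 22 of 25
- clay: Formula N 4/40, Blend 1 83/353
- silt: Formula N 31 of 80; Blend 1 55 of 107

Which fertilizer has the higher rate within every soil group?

Loam: Formula N 35/175 = 20.0%, Blend 1 66/219 = 30.1% → Blend 1
Sandy soil: Formula N 581/728 = 79.8%, Blend 1 22/25 = 88.0% → Blend 1
Clay: Formula N 4/40 = 10.0%, Blend 1 83/353 = 23.5% → Blend 1
Silt: Formula N 31/80 = 38.8%, Blend 1 55/107 = 51.4% → Blend 1
Blend 1 has the higher rate in all 4 groups.

Blend 1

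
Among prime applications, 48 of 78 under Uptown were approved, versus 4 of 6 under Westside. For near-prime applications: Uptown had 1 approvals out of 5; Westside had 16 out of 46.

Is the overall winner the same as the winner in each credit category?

No

Prime: Uptown 48/78 = 61.5%, Westside 4/6 = 66.7% → Westside
Near-prime: Uptown 1/5 = 20.0%, Westside 16/46 = 34.8% → Westside
Overall: Uptown 49/83 = 59.0%, Westside 20/52 = 38.5% → Uptown
Westside wins each credit group but Uptown wins overall — the comparison reverses. Westside's applications skew toward near-prime, which has a lower base rate.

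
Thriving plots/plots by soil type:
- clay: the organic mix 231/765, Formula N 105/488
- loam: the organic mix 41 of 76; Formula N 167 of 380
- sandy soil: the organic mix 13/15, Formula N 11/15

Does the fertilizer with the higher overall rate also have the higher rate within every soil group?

Yes

Clay: the organic mix 231/765 = 30.2%, Formula N 105/488 = 21.5% → the organic mix
Loam: the organic mix 41/76 = 53.9%, Formula N 167/380 = 43.9% → the organic mix
Sandy soil: the organic mix 13/15 = 86.7%, Formula N 11/15 = 73.3% → the organic mix
Overall: the organic mix 285/856 = 33.3%, Formula N 283/883 = 32.0% → the organic mix
The organic mix wins overall and in every soil group — no reversal.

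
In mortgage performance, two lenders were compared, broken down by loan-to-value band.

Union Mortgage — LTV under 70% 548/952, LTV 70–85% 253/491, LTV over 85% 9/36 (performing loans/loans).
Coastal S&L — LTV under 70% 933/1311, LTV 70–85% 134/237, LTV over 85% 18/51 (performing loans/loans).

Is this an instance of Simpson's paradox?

No

LTV under 70%: Union Mortgage 548/952 = 57.6%, Coastal S&L 933/1311 = 71.2% → Coastal S&L
LTV 70–85%: Union Mortgage 253/491 = 51.5%, Coastal S&L 134/237 = 56.5% → Coastal S&L
LTV over 85%: Union Mortgage 9/36 = 25.0%, Coastal S&L 18/51 = 35.3% → Coastal S&L
Overall: Union Mortgage 810/1479 = 54.8%, Coastal S&L 1085/1599 = 67.9% → Coastal S&L
Coastal S&L wins overall and in every loan-to-value group — no reversal.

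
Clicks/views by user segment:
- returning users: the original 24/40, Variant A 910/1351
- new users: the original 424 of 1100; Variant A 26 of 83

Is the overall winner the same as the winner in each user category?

Returning users: the original 24/40 = 60.0%, Variant A 910/1351 = 67.4% → Variant A
New users: the original 424/1100 = 38.5%, Variant A 26/83 = 31.3% → the original
Overall: the original 448/1140 = 39.3%, Variant A 936/1434 = 65.3% → Variant A
Neither sweeps: the original wins 1 of 2 groups, Variant A wins 1. Variant A wins overall but not every group — no Simpson reversal.

No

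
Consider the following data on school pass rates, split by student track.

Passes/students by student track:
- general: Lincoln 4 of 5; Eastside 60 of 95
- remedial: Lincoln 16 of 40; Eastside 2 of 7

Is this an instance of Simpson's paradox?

Yes

General: Lincoln 4/5 = 80.0%, Eastside 60/95 = 63.2% → Lincoln
Remedial: Lincoln 16/40 = 40.0%, Eastside 2/7 = 28.6% → Lincoln
Overall: Lincoln 20/45 = 44.4%, Eastside 62/102 = 60.8% → Eastside
Lincoln wins each student group but Eastside wins overall — the comparison reverses. Lincoln's students skew toward remedial, which has a lower base rate.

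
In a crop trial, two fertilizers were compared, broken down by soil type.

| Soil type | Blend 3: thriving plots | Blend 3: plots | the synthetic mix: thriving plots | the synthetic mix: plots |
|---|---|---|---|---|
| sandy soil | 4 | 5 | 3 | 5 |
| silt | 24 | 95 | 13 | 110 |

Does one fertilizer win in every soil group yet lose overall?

Sandy soil: Blend 3 4/5 = 80.0%, the synthetic mix 3/5 = 60.0% → Blend 3
Silt: Blend 3 24/95 = 25.3%, the synthetic mix 13/110 = 11.8% → Blend 3
Overall: Blend 3 28/100 = 28.0%, the synthetic mix 16/115 = 13.9% → Blend 3
Blend 3 wins overall and in every soil group — no reversal.

No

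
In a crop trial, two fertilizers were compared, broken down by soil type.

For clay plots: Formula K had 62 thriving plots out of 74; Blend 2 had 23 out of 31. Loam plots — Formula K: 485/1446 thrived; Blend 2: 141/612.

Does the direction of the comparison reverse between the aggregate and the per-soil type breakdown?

Clay: Formula K 62/74 = 83.8%, Blend 2 23/31 = 74.2% → Formula K
Loam: Formula K 485/1446 = 33.5%, Blend 2 141/612 = 23.0% → Formula K
Overall: Formula K 547/1520 = 36.0%, Blend 2 164/643 = 25.5% → Formula K
Formula K wins overall and in every soil group — no reversal.

No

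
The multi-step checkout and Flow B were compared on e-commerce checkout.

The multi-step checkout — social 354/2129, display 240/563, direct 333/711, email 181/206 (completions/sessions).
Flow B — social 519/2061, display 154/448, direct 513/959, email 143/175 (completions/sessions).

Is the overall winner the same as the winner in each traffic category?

No

Social: the multi-step checkout 354/2129 = 16.6%, Flow B 519/2061 = 25.2% → Flow B
Display: the multi-step checkout 240/563 = 42.6%, Flow B 154/448 = 34.4% → the multi-step checkout
Direct: the multi-step checkout 333/711 = 46.8%, Flow B 513/959 = 53.5% → Flow B
Email: the multi-step checkout 181/206 = 87.9%, Flow B 143/175 = 81.7% → the multi-step checkout
Overall: the multi-step checkout 1108/3609 = 30.7%, Flow B 1329/3643 = 36.5% → Flow B
Neither sweeps: the multi-step checkout wins 2 of 4 groups, Flow B wins 2. Flow B wins overall but not every group — no Simpson reversal.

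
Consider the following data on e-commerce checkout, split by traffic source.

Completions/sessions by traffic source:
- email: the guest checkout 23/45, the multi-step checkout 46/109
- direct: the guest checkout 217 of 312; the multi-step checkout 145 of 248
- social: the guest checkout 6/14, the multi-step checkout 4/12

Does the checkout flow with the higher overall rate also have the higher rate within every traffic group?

Yes

Email: the guest checkout 23/45 = 51.1%, the multi-step checkout 46/109 = 42.2% → the guest checkout
Direct: the guest checkout 217/312 = 69.6%, the multi-step checkout 145/248 = 58.5% → the guest checkout
Social: the guest checkout 6/14 = 42.9%, the multi-step checkout 4/12 = 33.3% → the guest checkout
Overall: the guest checkout 246/371 = 66.3%, the multi-step checkout 195/369 = 52.8% → the guest checkout
The guest checkout wins overall and in every traffic group — no reversal.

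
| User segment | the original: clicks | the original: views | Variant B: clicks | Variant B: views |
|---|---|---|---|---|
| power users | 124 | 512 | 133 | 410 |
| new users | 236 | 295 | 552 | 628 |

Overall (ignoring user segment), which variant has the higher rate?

Power users: the original 124/512 = 24.2%, Variant B 133/410 = 32.4% → Variant B
New users: the original 236/295 = 80.0%, Variant B 552/628 = 87.9% → Variant B
Overall: the original 360/807 = 44.6%, Variant B 685/1038 = 66.0% → Variant B

Variant B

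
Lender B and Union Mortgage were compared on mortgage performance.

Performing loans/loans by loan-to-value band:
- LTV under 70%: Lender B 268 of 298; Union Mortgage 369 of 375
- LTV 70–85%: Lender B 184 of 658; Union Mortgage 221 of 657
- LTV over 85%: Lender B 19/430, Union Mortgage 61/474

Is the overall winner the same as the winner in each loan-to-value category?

Yes

LTV under 70%: Lender B 268/298 = 89.9%, Union Mortgage 369/375 = 98.4% → Union Mortgage
LTV 70–85%: Lender B 184/658 = 28.0%, Union Mortgage 221/657 = 33.6% → Union Mortgage
LTV over 85%: Lender B 19/430 = 4.4%, Union Mortgage 61/474 = 12.9% → Union Mortgage
Overall: Lender B 471/1386 = 34.0%, Union Mortgage 651/1506 = 43.2% → Union Mortgage
Union Mortgage wins overall and in every loan-to-value group — no reversal.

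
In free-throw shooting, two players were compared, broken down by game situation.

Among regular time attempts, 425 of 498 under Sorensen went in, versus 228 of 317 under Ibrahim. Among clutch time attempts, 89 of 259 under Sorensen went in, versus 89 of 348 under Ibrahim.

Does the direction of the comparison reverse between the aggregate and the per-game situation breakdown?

Regular time: Sorensen 425/498 = 85.3%, Ibrahim 228/317 = 71.9% → Sorensen
Clutch time: Sorensen 89/259 = 34.4%, Ibrahim 89/348 = 25.6% → Sorensen
Overall: Sorensen 514/757 = 67.9%, Ibrahim 317/665 = 47.7% → Sorensen
Sorensen wins overall and in every game group — no reversal.

No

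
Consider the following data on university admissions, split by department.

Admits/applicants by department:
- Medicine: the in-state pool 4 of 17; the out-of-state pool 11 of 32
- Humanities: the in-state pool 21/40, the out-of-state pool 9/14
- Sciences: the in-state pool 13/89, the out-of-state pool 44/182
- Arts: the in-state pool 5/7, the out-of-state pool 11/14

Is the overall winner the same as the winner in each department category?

Medicine: the in-state pool 4/17 = 23.5%, the out-of-state pool 11/32 = 34.4% → the out-of-state pool
Humanities: the in-state pool 21/40 = 52.5%, the out-of-state pool 9/14 = 64.3% → the out-of-state pool
Sciences: the in-state pool 13/89 = 14.6%, the out-of-state pool 44/182 = 24.2% → the out-of-state pool
Arts: the in-state pool 5/7 = 71.4%, the out-of-state pool 11/14 = 78.6% → the out-of-state pool
Overall: the in-state pool 43/153 = 28.1%, the out-of-state pool 75/242 = 31.0% → the out-of-state pool
The out-of-state pool wins overall and in every department group — no reversal.

Yes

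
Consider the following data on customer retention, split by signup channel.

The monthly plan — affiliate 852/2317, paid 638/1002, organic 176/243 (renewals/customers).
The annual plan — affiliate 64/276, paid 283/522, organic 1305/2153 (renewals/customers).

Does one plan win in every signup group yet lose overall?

Affiliate: the monthly plan 852/2317 = 36.8%, the annual plan 64/276 = 23.2% → the monthly plan
Paid: the monthly plan 638/1002 = 63.7%, the annual plan 283/522 = 54.2% → the monthly plan
Organic: the monthly plan 176/243 = 72.4%, the annual plan 1305/2153 = 60.6% → the monthly plan
Overall: the monthly plan 1666/3562 = 46.8%, the annual plan 1652/2951 = 56.0% → the annual plan
The monthly plan wins each signup group but the annual plan wins overall — the comparison reverses. The monthly plan's customers skew toward affiliate, which has a lower base rate.

Yes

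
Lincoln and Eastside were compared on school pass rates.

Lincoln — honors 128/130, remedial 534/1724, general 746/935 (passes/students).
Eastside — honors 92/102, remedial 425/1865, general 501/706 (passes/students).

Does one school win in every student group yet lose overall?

No

Honors: Lincoln 128/130 = 98.5%, Eastside 92/102 = 90.2% → Lincoln
Remedial: Lincoln 534/1724 = 31.0%, Eastside 425/1865 = 22.8% → Lincoln
General: Lincoln 746/935 = 79.8%, Eastside 501/706 = 71.0% → Lincoln
Overall: Lincoln 1408/2789 = 50.5%, Eastside 1018/2673 = 38.1% → Lincoln
Lincoln wins overall and in every student group — no reversal.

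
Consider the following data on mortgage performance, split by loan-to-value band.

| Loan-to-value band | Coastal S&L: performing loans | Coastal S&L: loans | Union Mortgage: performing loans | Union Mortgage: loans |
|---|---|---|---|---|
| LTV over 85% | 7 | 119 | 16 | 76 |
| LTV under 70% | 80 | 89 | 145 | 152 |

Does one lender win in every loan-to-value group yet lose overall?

No

LTV over 85%: Coastal S&L 7/119 = 5.9%, Union Mortgage 16/76 = 21.1% → Union Mortgage
LTV under 70%: Coastal S&L 80/89 = 89.9%, Union Mortgage 145/152 = 95.4% → Union Mortgage
Overall: Coastal S&L 87/208 = 41.8%, Union Mortgage 161/228 = 70.6% → Union Mortgage
Union Mortgage wins overall and in every loan-to-value group — no reversal.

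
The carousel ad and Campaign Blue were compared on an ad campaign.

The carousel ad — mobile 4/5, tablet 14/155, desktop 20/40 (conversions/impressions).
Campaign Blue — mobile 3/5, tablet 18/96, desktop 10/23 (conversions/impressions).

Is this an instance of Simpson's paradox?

No

Mobile: the carousel ad 4/5 = 80.0%, Campaign Blue 3/5 = 60.0% → the carousel ad
Tablet: the carousel ad 14/155 = 9.0%, Campaign Blue 18/96 = 18.8% → Campaign Blue
Desktop: the carousel ad 20/40 = 50.0%, Campaign Blue 10/23 = 43.5% → the carousel ad
Overall: the carousel ad 38/200 = 19.0%, Campaign Blue 31/124 = 25.0% → Campaign Blue
Neither sweeps: the carousel ad wins 2 of 3 groups, Campaign Blue wins 1. Campaign Blue wins overall but not every group — no Simpson reversal.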